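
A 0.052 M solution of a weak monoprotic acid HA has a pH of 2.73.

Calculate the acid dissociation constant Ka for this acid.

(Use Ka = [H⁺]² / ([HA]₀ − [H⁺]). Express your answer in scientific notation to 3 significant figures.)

[H⁺] = 10^(−pH) = 10^(−2.73) = 1.862e-03 M. For HA ⇌ H⁺ + A⁻, Ka = [H⁺][A⁻]/[HA] = [H⁺]² / ([HA]₀ − [H⁺]) = (1.862e-03)² / (0.052 − 1.862e-03) = 6.92e-05.

K_a = 6.92e-05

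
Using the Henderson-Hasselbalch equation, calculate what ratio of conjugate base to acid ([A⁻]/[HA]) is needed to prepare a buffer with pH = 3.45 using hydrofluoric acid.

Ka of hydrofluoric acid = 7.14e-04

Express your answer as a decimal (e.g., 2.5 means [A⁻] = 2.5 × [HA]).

pKa = -log(7.14e-04) = 3.1463. pH = pKa + log([A⁻]/[HA]), so log([A⁻]/[HA]) = pH − pKa = 3.45 − 3.1463 = 0.3037. [A⁻]/[HA] = 10^(0.3037) = 2.01

[A⁻]/[HA] = 2.01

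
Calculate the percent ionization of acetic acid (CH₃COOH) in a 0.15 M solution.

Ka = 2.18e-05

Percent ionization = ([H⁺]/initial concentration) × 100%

Using Ka equilibrium: x² + Ka×x - Ka×C = 0. Solving: [H⁺] = 1.7974e-03. Percent = (1.7974e-03/0.15) × 100

Percent ionization = 1.2%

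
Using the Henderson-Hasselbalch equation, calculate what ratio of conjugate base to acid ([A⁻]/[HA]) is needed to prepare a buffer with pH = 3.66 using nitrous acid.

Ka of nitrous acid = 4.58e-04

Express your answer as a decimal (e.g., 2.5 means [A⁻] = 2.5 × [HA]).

pKa = -log(4.58e-04) = 3.3391. pH = pKa + log([A⁻]/[HA]), so log([A⁻]/[HA]) = pH − pKa = 3.66 − 3.3391 = 0.3209. [A⁻]/[HA] = 10^(0.3209) = 2.09

[A⁻]/[HA] = 2.09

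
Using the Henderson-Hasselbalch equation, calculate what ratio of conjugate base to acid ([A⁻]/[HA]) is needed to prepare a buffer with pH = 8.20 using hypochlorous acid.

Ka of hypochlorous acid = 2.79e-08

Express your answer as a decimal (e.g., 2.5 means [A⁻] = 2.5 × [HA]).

pKa = -log(2.79e-08) = 7.5544. pH = pKa + log([A⁻]/[HA]), so log([A⁻]/[HA]) = pH − pKa = 8.20 − 7.5544 = 0.6456. [A⁻]/[HA] = 10^(0.6456) = 4.42

[A⁻]/[HA] = 4.42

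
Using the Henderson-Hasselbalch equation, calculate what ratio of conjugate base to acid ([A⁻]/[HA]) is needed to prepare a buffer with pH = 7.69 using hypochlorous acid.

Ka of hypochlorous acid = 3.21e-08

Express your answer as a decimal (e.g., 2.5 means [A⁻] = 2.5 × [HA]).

pKa = -log(3.21e-08) = 7.4935. pH = pKa + log([A⁻]/[HA]), so log([A⁻]/[HA]) = pH − pKa = 7.69 − 7.4935 = 0.1965. [A⁻]/[HA] = 10^(0.1965) = 1.57

[A⁻]/[HA] = 1.57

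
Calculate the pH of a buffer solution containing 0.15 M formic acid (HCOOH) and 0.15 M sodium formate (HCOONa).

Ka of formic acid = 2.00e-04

pKa = -log(2.00e-04) = 3.70. pH = pKa + log([A⁻]/[HA]) = 3.70 + log(0.15/0.15)

pH = 3.70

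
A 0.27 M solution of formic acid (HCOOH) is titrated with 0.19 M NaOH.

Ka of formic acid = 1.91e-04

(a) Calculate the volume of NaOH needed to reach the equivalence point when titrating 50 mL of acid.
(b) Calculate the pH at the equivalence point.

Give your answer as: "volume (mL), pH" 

moles acid = 0.27 × 50/1000 = 0.0135 mol; V_base = moles/0.19 × 1000 = 71.1 mL. At equivalence only the conjugate base is present: [A⁻] = 0.0135/0.121 = 1.1152e-01 M. Kb = Kw/Ka = 5.24e-11; [OH⁻] = √(Kb × [A⁻]) = 2.4164e-06; pOH = 5.62; pH = 14 - pOH = 8.38.

V = 71.1 mL, pH = 8.38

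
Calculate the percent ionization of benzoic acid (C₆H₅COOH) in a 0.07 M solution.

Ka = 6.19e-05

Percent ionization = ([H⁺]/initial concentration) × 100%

Using Ka equilibrium: x² + Ka×x - Ka×C = 0. Solving: [H⁺] = 2.0509e-03. Percent = (2.0509e-03/0.07) × 100

Percent ionization = 2.93%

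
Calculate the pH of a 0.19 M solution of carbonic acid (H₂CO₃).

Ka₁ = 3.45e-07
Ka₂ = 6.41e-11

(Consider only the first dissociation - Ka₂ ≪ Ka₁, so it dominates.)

First dissociation dominates. From Ka₁ = [H⁺][HA⁻]/[H₂A], x² + Ka₁·x − Ka₁·C = 0 with C = 0.19 M and Ka₁ = 3.45e-07. Solving: [H⁺] = (−Ka₁ + √(Ka₁² + 4·Ka₁·C)) / 2 = 2.5585e-04 M. pH = -log(2.5585e-04) = 3.59.

pH = 3.59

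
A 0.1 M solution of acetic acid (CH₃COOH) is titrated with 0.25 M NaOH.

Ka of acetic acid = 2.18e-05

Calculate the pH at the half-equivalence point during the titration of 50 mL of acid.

At half-equivalence [HA] = [A⁻], so Henderson-Hasselbalch gives pH = pKa = -log(2.18e-05) = 4.66.

pH = pKa = 4.66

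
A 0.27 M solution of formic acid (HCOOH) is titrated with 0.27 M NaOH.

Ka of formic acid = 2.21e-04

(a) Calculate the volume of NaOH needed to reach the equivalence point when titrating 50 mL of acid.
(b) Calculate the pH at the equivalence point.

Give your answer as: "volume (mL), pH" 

moles acid = 0.27 × 50/1000 = 0.0135 mol; V_base = moles/0.27 × 1000 = 50.0 mL. At equivalence only the conjugate base is present: [A⁻] = 0.0135/0.100 = 1.3500e-01 M. Kb = Kw/Ka = 4.52e-11; [OH⁻] = √(Kb × [A⁻]) = 2.4716e-06; pOH = 5.61; pH = 14 - pOH = 8.39.

V = 50.0 mL, pH = 8.39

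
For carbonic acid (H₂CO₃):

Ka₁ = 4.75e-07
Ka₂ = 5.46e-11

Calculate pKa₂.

pKa₂ = -log(Ka₂) = -log(5.46e-11) = 10.26.

pK_{a2} = 10.26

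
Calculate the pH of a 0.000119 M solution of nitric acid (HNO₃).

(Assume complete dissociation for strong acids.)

[H⁺] = 0.000119 M for strong acid. pH = -log[H⁺] = -log(0.000119)

pH = 3.92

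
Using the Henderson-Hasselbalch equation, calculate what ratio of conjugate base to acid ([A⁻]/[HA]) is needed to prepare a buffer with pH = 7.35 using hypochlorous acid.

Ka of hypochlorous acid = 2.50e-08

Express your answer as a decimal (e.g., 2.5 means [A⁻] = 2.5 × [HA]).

pKa = -log(2.50e-08) = 7.6021. pH = pKa + log([A⁻]/[HA]), so log([A⁻]/[HA]) = pH − pKa = 7.35 − 7.6021 = -0.2521. [A⁻]/[HA] = 10^(-0.2521) = 0.560

[A⁻]/[HA] = 0.560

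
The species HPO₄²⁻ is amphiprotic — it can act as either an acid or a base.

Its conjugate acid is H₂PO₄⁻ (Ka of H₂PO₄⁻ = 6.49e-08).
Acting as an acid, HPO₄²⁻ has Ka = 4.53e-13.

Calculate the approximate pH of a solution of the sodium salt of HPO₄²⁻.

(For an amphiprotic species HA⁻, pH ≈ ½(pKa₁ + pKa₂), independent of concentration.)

pKa₁ = -log(6.49e-08) = 7.19; pKa₂ = -log(4.53e-13) = 12.34. For an amphiprotic species, pH ≈ ½(pKa₁ + pKa₂) = ½(7.19 + 12.34) = 9.77.

pH = 9.77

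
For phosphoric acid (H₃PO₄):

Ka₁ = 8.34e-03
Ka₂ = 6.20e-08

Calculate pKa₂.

pKa₂ = -log(Ka₂) = -log(6.20e-08) = 7.21.

pK_{a2} = 7.21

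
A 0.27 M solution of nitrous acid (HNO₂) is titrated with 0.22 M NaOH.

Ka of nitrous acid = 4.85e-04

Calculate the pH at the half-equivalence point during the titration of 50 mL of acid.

At half-equivalence [HA] = [A⁻], so Henderson-Hasselbalch gives pH = pKa = -log(4.85e-04) = 3.31.

pH = pKa = 3.31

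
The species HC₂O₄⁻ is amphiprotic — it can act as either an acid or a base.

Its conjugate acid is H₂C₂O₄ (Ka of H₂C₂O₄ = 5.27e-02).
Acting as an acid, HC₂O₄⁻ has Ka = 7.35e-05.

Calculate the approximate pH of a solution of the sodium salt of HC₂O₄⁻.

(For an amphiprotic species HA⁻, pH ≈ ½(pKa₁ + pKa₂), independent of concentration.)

pKa₁ = -log(5.27e-02) = 1.28; pKa₂ = -log(7.35e-05) = 4.13. For an amphiprotic species, pH ≈ ½(pKa₁ + pKa₂) = ½(1.28 + 4.13) = 2.71.

pH = 2.71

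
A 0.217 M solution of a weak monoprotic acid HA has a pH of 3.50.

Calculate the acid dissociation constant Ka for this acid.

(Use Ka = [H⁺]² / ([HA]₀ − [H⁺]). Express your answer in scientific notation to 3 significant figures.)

[H⁺] = 10^(−pH) = 10^(−3.50) = 3.162e-04 M. For HA ⇌ H⁺ + A⁻, Ka = [H⁺][A⁻]/[HA] = [H⁺]² / ([HA]₀ − [H⁺]) = (3.162e-04)² / (0.217 − 3.162e-04) = 4.62e-07.

K_a = 4.62e-07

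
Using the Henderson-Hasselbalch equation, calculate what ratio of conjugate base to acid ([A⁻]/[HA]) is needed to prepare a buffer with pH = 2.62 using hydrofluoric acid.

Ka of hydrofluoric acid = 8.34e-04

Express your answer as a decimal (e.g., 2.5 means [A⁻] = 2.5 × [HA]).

pKa = -log(8.34e-04) = 3.0788. pH = pKa + log([A⁻]/[HA]), so log([A⁻]/[HA]) = pH − pKa = 2.62 − 3.0788 = -0.4588. [A⁻]/[HA] = 10^(-0.4588) = 0.348

[A⁻]/[HA] = 0.348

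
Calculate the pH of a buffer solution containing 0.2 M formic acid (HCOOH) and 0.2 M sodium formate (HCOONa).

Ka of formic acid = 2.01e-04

pKa = -log(2.01e-04) = 3.70. pH = pKa + log([A⁻]/[HA]) = 3.70 + log(0.2/0.2)

pH = 3.70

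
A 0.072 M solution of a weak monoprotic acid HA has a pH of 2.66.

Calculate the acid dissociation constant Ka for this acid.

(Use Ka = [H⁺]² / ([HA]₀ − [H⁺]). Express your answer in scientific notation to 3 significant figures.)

[H⁺] = 10^(−pH) = 10^(−2.66) = 2.188e-03 M. For HA ⇌ H⁺ + A⁻, Ka = [H⁺][A⁻]/[HA] = [H⁺]² / ([HA]₀ − [H⁺]) = (2.188e-03)² / (0.072 − 2.188e-03) = 6.86e-05.

K_a = 6.86e-05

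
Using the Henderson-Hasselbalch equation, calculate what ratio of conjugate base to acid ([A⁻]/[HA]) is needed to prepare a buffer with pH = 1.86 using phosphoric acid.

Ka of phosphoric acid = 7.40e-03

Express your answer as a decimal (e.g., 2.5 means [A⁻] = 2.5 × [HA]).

pKa = -log(7.40e-03) = 2.1308. pH = pKa + log([A⁻]/[HA]), so log([A⁻]/[HA]) = pH − pKa = 1.86 − 2.1308 = -0.2708. [A⁻]/[HA] = 10^(-0.2708) = 0.536

[A⁻]/[HA] = 0.536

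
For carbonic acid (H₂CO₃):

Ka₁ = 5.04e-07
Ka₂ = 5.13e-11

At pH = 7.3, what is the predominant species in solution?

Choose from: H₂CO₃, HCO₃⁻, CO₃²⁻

pKa₁ = 6.30, pKa₂ = 10.29. For a polyprotic acid the predominant species crosses at each pKa: below pKa_n the protonated form dominates, above it the deprotonated form does. At pH = 7.3, the predominant species is HCO₃⁻.

HCO₃⁻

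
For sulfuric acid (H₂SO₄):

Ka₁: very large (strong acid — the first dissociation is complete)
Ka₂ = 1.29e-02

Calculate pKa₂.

pKa₂ = -log(Ka₂) = -log(1.29e-02) = 1.89.

pK_{a2} = 1.89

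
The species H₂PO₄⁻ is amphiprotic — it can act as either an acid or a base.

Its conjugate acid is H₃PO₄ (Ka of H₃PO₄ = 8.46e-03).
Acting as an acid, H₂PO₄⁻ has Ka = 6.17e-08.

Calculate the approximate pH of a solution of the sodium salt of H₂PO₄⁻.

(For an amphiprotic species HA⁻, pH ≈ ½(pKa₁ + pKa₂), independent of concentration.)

pKa₁ = -log(8.46e-03) = 2.07; pKa₂ = -log(6.17e-08) = 7.21. For an amphiprotic species, pH ≈ ½(pKa₁ + pKa₂) = ½(2.07 + 7.21) = 4.64.

pH = 4.64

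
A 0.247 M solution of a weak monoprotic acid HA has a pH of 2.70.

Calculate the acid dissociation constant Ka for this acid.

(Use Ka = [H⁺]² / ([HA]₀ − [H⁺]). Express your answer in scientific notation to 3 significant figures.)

[H⁺] = 10^(−pH) = 10^(−2.70) = 1.995e-03 M. For HA ⇌ H⁺ + A⁻, Ka = [H⁺][A⁻]/[HA] = [H⁺]² / ([HA]₀ − [H⁺]) = (1.995e-03)² / (0.247 − 1.995e-03) = 1.62e-05.

K_a = 1.62e-05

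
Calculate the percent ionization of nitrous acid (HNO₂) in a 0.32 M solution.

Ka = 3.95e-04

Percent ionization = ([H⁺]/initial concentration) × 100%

Using Ka equilibrium: x² + Ka×x - Ka×C = 0. Solving: [H⁺] = 1.1047e-02. Percent = (1.1047e-02/0.32) × 100

Percent ionization = 3.45%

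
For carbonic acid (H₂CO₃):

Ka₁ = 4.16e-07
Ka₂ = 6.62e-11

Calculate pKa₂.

pKa₂ = -log(Ka₂) = -log(6.62e-11) = 10.18.

pK_{a2} = 10.18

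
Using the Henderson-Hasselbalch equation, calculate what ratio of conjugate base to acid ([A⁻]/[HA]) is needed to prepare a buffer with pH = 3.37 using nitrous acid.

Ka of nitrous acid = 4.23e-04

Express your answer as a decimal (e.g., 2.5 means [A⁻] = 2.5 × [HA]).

pKa = -log(4.23e-04) = 3.3737. pH = pKa + log([A⁻]/[HA]), so log([A⁻]/[HA]) = pH − pKa = 3.37 − 3.3737 = -0.0037. [A⁻]/[HA] = 10^(-0.0037) = 0.992

[A⁻]/[HA] = 0.992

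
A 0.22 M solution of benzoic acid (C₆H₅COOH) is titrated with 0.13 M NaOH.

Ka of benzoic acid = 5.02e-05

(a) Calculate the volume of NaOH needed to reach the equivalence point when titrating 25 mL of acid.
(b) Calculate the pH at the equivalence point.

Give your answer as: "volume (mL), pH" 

moles acid = 0.22 × 25/1000 = 0.0055 mol; V_base = moles/0.13 × 1000 = 42.3 mL. At equivalence only the conjugate base is present: [A⁻] = 0.0055/0.067 = 8.1714e-02 M. Kb = Kw/Ka = 1.99e-10; [OH⁻] = √(Kb × [A⁻]) = 4.0346e-06; pOH = 5.39; pH = 14 - pOH = 8.61.

V = 42.3 mL, pH = 8.61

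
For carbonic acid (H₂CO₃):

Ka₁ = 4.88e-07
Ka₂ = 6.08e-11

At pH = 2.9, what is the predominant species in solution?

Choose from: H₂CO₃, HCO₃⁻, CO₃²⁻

pKa₁ = 6.31, pKa₂ = 10.22. For a polyprotic acid the predominant species crosses at each pKa: below pKa_n the protonated form dominates, above it the deprotonated form does. At pH = 2.9, the predominant species is H₂CO₃.

H₂CO₃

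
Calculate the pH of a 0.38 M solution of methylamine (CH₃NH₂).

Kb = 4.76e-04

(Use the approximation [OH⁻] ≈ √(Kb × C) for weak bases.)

[OH⁻] = √(Kb × C) = √(4.76e-04 × 0.38) = 1.3449e-02. pOH = 1.87, pH = 14 - pOH

pH = 12.13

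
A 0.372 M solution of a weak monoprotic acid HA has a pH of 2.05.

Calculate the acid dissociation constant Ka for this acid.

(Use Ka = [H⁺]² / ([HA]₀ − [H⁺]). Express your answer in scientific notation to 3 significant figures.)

[H⁺] = 10^(−pH) = 10^(−2.05) = 8.913e-03 M. For HA ⇌ H⁺ + A⁻, Ka = [H⁺][A⁻]/[HA] = [H⁺]² / ([HA]₀ − [H⁺]) = (8.913e-03)² / (0.372 − 8.913e-03) = 2.19e-04.

K_a = 2.19e-04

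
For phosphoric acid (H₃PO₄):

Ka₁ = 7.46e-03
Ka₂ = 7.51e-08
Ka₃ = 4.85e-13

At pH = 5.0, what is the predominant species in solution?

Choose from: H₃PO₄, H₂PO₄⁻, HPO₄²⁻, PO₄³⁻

pKa₁ = 2.13, pKa₂ = 7.12, pKa₃ = 12.31. For a polyprotic acid the predominant species crosses at each pKa: below pKa_n the protonated form dominates, above it the deprotonated form does. At pH = 5.0, the predominant species is H₂PO₄⁻.

H₂PO₄⁻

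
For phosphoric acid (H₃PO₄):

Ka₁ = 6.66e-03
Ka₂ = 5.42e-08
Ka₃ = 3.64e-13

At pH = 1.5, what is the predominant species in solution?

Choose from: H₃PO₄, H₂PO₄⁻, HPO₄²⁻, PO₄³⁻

pKa₁ = 2.18, pKa₂ = 7.27, pKa₃ = 12.44. For a polyprotic acid the predominant species crosses at each pKa: below pKa_n the protonated form dominates, above it the deprotonated form does. At pH = 1.5, the predominant species is H₃PO₄.

H₃PO₄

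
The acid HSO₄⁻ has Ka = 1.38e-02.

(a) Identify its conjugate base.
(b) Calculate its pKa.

(a) The conjugate base is formed by removing one H⁺ from HSO₄⁻, giving SO₄²⁻. (b) pKa = -log(Ka) = -log(1.38e-02) = 1.86.

Conjugate base: SO₄²⁻; pK_a = 1.86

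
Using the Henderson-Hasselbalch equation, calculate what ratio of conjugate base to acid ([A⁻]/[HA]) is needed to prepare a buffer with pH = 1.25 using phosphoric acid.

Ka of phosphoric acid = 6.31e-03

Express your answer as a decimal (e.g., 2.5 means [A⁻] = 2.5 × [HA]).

pKa = -log(6.31e-03) = 2.2000. pH = pKa + log([A⁻]/[HA]), so log([A⁻]/[HA]) = pH − pKa = 1.25 − 2.2000 = -0.9500. [A⁻]/[HA] = 10^(-0.9500) = 0.112

[A⁻]/[HA] = 0.112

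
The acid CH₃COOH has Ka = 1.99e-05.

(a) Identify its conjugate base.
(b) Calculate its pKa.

(a) The conjugate base is formed by removing one H⁺ from CH₃COOH, giving CH₃COO⁻. (b) pKa = -log(Ka) = -log(1.99e-05) = 4.70.

Conjugate base: CH₃COO⁻; pK_a = 4.70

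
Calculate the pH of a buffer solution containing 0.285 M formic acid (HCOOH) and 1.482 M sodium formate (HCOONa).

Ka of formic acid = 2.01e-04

pKa = -log(2.01e-04) = 3.70. pH = pKa + log([A⁻]/[HA]) = 3.70 + log(1.482/0.285)

pH = 4.41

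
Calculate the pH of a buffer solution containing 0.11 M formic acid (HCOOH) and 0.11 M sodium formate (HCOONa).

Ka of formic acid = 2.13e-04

pKa = -log(2.13e-04) = 3.67. pH = pKa + log([A⁻]/[HA]) = 3.67 + log(0.11/0.11)

pH = 3.67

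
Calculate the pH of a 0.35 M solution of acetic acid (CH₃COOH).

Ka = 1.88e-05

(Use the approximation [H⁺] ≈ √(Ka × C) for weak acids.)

[H⁺] = √(Ka × C) = √(1.88e-05 × 0.35) = 2.5652e-03. pH = -log(2.5652e-03)

pH = 2.59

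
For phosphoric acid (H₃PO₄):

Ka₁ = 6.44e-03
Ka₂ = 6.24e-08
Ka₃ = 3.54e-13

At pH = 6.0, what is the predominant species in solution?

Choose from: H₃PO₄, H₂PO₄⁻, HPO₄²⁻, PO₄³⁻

pKa₁ = 2.19, pKa₂ = 7.20, pKa₃ = 12.45. For a polyprotic acid the predominant species crosses at each pKa: below pKa_n the protonated form dominates, above it the deprotonated form does. At pH = 6.0, the predominant species is H₂PO₄⁻.

H₂PO₄⁻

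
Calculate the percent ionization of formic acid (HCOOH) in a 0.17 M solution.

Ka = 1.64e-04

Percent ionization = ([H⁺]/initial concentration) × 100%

Using Ka equilibrium: x² + Ka×x - Ka×C = 0. Solving: [H⁺] = 5.1988e-03. Percent = (5.1988e-03/0.17) × 100

Percent ionization = 3.06%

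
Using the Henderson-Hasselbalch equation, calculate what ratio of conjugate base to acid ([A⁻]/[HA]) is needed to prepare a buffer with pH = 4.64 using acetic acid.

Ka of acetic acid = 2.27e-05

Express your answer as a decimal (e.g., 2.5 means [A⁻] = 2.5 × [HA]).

pKa = -log(2.27e-05) = 4.6440. pH = pKa + log([A⁻]/[HA]), so log([A⁻]/[HA]) = pH − pKa = 4.64 − 4.6440 = -0.0040. [A⁻]/[HA] = 10^(-0.0040) = 0.991

[A⁻]/[HA] = 0.991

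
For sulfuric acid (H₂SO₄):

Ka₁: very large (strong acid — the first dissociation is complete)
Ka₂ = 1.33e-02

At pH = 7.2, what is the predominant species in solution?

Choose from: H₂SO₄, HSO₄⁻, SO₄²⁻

The first dissociation is complete, so H₂SO₄ itself is never the predominant species in water; pKa₂ = -log(1.33e-02) = 1.88. For a polyprotic acid the predominant species crosses at each pKa: below pKa_n the protonated form dominates, above it the deprotonated form does. At pH = 7.2, the predominant species is SO₄²⁻.

SO₄²⁻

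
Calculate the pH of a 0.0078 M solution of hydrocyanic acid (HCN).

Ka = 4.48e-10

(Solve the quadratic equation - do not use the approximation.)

x² + Ka×x - Ka×C = 0. Using quadratic formula: [H⁺] = 1.8691e-06

pH = 5.73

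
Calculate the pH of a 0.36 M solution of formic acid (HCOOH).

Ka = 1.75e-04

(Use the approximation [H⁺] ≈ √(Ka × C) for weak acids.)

[H⁺] = √(Ka × C) = √(1.75e-04 × 0.36) = 7.9373e-03. pH = -log(7.9373e-03)

pH = 2.10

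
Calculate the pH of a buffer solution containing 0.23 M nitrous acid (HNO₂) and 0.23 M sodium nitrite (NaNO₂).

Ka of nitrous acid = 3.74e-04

pKa = -log(3.74e-04) = 3.43. pH = pKa + log([A⁻]/[HA]) = 3.43 + log(0.23/0.23)

pH = 3.43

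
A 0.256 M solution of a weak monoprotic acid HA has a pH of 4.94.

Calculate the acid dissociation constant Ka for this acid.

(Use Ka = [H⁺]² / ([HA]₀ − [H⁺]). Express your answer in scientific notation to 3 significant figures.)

[H⁺] = 10^(−pH) = 10^(−4.94) = 1.148e-05 M. For HA ⇌ H⁺ + A⁻, Ka = [H⁺][A⁻]/[HA] = [H⁺]² / ([HA]₀ − [H⁺]) = (1.148e-05)² / (0.256 − 1.148e-05) = 5.15e-10.

K_a = 5.15e-10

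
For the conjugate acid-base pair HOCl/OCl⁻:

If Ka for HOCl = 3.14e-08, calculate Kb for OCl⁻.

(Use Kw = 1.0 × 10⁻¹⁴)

For a conjugate pair Ka × Kb = Kw, so Kb = Kw/Ka = 1.0 × 10⁻¹⁴ / 3.14e-08 = 3.18e-07.

K_b = 3.18e-07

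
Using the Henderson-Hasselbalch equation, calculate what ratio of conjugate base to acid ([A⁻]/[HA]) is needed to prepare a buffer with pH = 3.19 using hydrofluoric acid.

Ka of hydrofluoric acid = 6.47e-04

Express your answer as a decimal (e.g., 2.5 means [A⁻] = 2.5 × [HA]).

pKa = -log(6.47e-04) = 3.1891. pH = pKa + log([A⁻]/[HA]), so log([A⁻]/[HA]) = pH − pKa = 3.19 − 3.1891 = 0.0009. [A⁻]/[HA] = 10^(0.0009) = 1.00

[A⁻]/[HA] = 1.00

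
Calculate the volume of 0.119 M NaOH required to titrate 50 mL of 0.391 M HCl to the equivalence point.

At equivalence: moles acid = moles base. moles HCl = 0.391 × 50/1000 = 0.01955 mol. V_base = moles / 0.119 × 1000 = 164.3 mL.

V_{base} = 164.3 mL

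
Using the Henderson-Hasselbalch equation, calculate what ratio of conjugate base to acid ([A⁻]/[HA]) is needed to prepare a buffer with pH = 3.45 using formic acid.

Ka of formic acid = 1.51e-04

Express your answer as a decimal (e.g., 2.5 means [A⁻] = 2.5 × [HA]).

pKa = -log(1.51e-04) = 3.8210. pH = pKa + log([A⁻]/[HA]), so log([A⁻]/[HA]) = pH − pKa = 3.45 − 3.8210 = -0.3710. [A⁻]/[HA] = 10^(-0.3710) = 0.426

[A⁻]/[HA] = 0.426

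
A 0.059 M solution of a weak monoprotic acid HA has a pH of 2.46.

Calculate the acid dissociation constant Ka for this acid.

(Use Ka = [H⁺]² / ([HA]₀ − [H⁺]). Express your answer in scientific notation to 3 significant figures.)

[H⁺] = 10^(−pH) = 10^(−2.46) = 3.467e-03 M. For HA ⇌ H⁺ + A⁻, Ka = [H⁺][A⁻]/[HA] = [H⁺]² / ([HA]₀ − [H⁺]) = (3.467e-03)² / (0.059 − 3.467e-03) = 2.16e-04.

K_a = 2.16e-04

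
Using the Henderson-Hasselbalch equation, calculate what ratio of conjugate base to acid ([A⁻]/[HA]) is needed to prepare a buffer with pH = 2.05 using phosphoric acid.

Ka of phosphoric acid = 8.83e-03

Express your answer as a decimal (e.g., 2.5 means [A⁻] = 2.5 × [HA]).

pKa = -log(8.83e-03) = 2.0540. pH = pKa + log([A⁻]/[HA]), so log([A⁻]/[HA]) = pH − pKa = 2.05 − 2.0540 = -0.0040. [A⁻]/[HA] = 10^(-0.0040) = 0.991

[A⁻]/[HA] = 0.991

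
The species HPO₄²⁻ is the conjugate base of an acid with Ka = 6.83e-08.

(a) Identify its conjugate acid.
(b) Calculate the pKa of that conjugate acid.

(a) The conjugate acid is formed by adding one H⁺ to HPO₄²⁻, giving H₂PO₄⁻. (b) pKa = -log(Ka) = -log(6.83e-08) = 7.17.

Conjugate acid: H₂PO₄⁻; pK_a = 7.17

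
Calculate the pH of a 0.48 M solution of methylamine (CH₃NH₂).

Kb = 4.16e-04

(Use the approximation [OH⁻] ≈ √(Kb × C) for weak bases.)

[OH⁻] = √(Kb × C) = √(4.16e-04 × 0.48) = 1.4131e-02. pOH = 1.85, pH = 14 - pOH

pH = 12.15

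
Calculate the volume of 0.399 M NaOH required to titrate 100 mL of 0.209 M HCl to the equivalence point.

At equivalence: moles acid = moles base. moles HCl = 0.209 × 100/1000 = 0.0209 mol. V_base = moles / 0.399 × 1000 = 52.4 mL.

V_{base} = 52.4 mL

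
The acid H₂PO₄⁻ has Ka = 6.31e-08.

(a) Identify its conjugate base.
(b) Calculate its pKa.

(a) The conjugate base is formed by removing one H⁺ from H₂PO₄⁻, giving HPO₄²⁻. (b) pKa = -log(Ka) = -log(6.31e-08) = 7.20.

Conjugate base: HPO₄²⁻; pK_a = 7.20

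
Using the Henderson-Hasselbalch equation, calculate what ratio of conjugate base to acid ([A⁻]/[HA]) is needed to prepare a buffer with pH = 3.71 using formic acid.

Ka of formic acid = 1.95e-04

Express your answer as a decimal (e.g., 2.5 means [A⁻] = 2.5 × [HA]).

pKa = -log(1.95e-04) = 3.7100. pH = pKa + log([A⁻]/[HA]), so log([A⁻]/[HA]) = pH − pKa = 3.71 − 3.7100 = 0.0000. [A⁻]/[HA] = 10^(0.0000) = 1.00

[A⁻]/[HA] = 1.00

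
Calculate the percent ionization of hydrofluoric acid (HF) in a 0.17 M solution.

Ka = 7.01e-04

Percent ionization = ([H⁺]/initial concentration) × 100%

Using Ka equilibrium: x² + Ka×x - Ka×C = 0. Solving: [H⁺] = 1.0572e-02. Percent = (1.0572e-02/0.17) × 100

Percent ionization = 6.22%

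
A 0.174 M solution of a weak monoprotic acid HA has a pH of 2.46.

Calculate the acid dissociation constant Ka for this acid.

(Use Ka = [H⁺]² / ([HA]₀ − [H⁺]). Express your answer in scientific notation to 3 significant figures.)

[H⁺] = 10^(−pH) = 10^(−2.46) = 3.467e-03 M. For HA ⇌ H⁺ + A⁻, Ka = [H⁺][A⁻]/[HA] = [H⁺]² / ([HA]₀ − [H⁺]) = (3.467e-03)² / (0.174 − 3.467e-03) = 7.05e-05.

K_a = 7.05e-05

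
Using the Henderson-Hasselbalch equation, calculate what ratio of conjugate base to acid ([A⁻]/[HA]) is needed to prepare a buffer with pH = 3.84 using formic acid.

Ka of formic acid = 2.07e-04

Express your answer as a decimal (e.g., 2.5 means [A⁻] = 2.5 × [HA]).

pKa = -log(2.07e-04) = 3.6840. pH = pKa + log([A⁻]/[HA]), so log([A⁻]/[HA]) = pH − pKa = 3.84 − 3.6840 = 0.1560. [A⁻]/[HA] = 10^(0.1560) = 1.43

[A⁻]/[HA] = 1.43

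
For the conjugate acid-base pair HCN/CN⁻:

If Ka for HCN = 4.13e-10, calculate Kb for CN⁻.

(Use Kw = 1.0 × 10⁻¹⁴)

For a conjugate pair Ka × Kb = Kw, so Kb = Kw/Ka = 1.0 × 10⁻¹⁴ / 4.13e-10 = 2.42e-05.

K_b = 2.42e-05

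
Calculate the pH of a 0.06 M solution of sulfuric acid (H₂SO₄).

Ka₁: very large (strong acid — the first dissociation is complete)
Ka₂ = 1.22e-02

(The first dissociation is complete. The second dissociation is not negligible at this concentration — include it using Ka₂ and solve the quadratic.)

First dissociation is complete: [H⁺]₀ = [HSO₄⁻]₀ = C = 0.06 M. Second dissociation HSO₄⁻ ⇌ H⁺ + SO₄²⁻: let x = [SO₄²⁻]. Ka₂ = (C + x)·x / (C − x) = 1.22e-02 → x² + (C + Ka₂)·x − Ka₂·C = 0 → x² + 0.07220·x − 7.320e-04 = 0. x = (−0.07220 + √(0.07220² + 4 × 7.320e-04)) / 2 = 9.0133e-03 M. [H⁺] = C + x = 0.06 + 9.0133e-03 = 6.9013e-02 M. pH = -log(6.9013e-02) = 1.16.

pH = 1.16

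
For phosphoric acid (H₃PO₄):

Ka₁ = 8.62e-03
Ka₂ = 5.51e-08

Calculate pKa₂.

pKa₂ = -log(Ka₂) = -log(5.51e-08) = 7.26.

pK_{a2} = 7.26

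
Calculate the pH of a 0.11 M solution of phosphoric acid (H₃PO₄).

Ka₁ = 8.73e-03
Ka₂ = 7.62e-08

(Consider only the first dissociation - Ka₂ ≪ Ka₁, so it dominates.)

First dissociation dominates. From Ka₁ = [H⁺][HA⁻]/[H₂A], x² + Ka₁·x − Ka₁·C = 0 with C = 0.11 M and Ka₁ = 8.73e-03. Solving: [H⁺] = (−Ka₁ + √(Ka₁² + 4·Ka₁·C)) / 2 = 2.6930e-02 M. pH = -log(2.6930e-02) = 1.57.

pH = 1.57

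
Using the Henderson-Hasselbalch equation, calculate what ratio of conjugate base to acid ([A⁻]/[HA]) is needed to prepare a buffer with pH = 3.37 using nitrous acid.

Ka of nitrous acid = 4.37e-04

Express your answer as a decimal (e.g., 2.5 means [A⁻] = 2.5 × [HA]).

pKa = -log(4.37e-04) = 3.3595. pH = pKa + log([A⁻]/[HA]), so log([A⁻]/[HA]) = pH − pKa = 3.37 − 3.3595 = 0.0105. [A⁻]/[HA] = 10^(0.0105) = 1.02

[A⁻]/[HA] = 1.02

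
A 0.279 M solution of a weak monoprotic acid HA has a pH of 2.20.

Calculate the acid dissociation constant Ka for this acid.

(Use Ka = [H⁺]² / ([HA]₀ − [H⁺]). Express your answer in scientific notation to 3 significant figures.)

[H⁺] = 10^(−pH) = 10^(−2.20) = 6.310e-03 M. For HA ⇌ H⁺ + A⁻, Ka = [H⁺][A⁻]/[HA] = [H⁺]² / ([HA]₀ − [H⁺]) = (6.310e-03)² / (0.279 − 6.310e-03) = 1.46e-04.

K_a = 1.46e-04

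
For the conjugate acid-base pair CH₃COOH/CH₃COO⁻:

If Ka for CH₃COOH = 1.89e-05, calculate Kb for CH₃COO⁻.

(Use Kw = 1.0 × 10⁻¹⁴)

For a conjugate pair Ka × Kb = Kw, so Kb = Kw/Ka = 1.0 × 10⁻¹⁴ / 1.89e-05 = 5.29e-10.

K_b = 5.29e-10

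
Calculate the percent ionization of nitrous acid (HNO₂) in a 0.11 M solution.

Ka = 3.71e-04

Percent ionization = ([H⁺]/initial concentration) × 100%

Using Ka equilibrium: x² + Ka×x - Ka×C = 0. Solving: [H⁺] = 6.2055e-03. Percent = (6.2055e-03/0.11) × 100

Percent ionization = 5.64%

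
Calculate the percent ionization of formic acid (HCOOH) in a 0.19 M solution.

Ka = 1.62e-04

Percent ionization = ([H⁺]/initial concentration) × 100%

Using Ka equilibrium: x² + Ka×x - Ka×C = 0. Solving: [H⁺] = 5.4676e-03. Percent = (5.4676e-03/0.19) × 100

Percent ionization = 2.88%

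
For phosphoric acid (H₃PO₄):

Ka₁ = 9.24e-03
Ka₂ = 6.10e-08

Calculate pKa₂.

pKa₂ = -log(Ka₂) = -log(6.10e-08) = 7.21.

pK_{a2} = 7.21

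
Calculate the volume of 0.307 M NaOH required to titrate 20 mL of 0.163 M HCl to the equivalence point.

At equivalence: moles acid = moles base. moles HCl = 0.163 × 20/1000 = 0.00326 mol. V_base = moles / 0.307 × 1000 = 10.6 mL.

V_{base} = 10.6 mL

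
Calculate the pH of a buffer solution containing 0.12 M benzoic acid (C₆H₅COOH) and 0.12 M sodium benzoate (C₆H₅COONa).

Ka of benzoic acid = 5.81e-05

pKa = -log(5.81e-05) = 4.24. pH = pKa + log([A⁻]/[HA]) = 4.24 + log(0.12/0.12)

pH = 4.24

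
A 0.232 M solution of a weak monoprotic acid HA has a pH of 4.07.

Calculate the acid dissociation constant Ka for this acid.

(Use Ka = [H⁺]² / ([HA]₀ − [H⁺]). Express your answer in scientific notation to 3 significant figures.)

[H⁺] = 10^(−pH) = 10^(−4.07) = 8.511e-05 M. For HA ⇌ H⁺ + A⁻, Ka = [H⁺][A⁻]/[HA] = [H⁺]² / ([HA]₀ − [H⁺]) = (8.511e-05)² / (0.232 − 8.511e-05) = 3.12e-08.

K_a = 3.12e-08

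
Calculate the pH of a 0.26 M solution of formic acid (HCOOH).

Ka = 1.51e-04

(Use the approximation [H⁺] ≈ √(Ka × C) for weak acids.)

[H⁺] = √(Ka × C) = √(1.51e-04 × 0.26) = 6.2658e-03. pH = -log(6.2658e-03)

pH = 2.20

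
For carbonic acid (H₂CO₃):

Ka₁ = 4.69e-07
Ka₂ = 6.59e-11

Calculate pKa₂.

pKa₂ = -log(Ka₂) = -log(6.59e-11) = 10.18.

pK_{a2} = 10.18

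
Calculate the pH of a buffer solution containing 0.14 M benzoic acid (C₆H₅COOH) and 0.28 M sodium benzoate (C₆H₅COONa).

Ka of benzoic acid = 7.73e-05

pKa = -log(7.73e-05) = 4.11. pH = pKa + log([A⁻]/[HA]) = 4.11 + log(0.28/0.14)

pH = 4.41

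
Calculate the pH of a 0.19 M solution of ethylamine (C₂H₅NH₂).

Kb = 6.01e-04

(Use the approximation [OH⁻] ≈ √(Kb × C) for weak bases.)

[OH⁻] = √(Kb × C) = √(6.01e-04 × 0.19) = 1.0686e-02. pOH = 1.97, pH = 14 - pOH

pH = 12.03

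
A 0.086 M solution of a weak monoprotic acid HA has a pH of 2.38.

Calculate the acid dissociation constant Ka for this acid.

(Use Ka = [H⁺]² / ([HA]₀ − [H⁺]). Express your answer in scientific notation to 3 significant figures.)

[H⁺] = 10^(−pH) = 10^(−2.38) = 4.169e-03 M. For HA ⇌ H⁺ + A⁻, Ka = [H⁺][A⁻]/[HA] = [H⁺]² / ([HA]₀ − [H⁺]) = (4.169e-03)² / (0.086 − 4.169e-03) = 2.12e-04.

K_a = 2.12e-04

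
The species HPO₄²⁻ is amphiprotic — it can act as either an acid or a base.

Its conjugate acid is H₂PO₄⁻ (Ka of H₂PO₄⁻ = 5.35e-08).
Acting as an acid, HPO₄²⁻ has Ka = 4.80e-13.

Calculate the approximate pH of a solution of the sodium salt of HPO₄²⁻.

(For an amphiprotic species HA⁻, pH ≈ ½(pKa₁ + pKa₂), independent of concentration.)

pKa₁ = -log(5.35e-08) = 7.27; pKa₂ = -log(4.80e-13) = 12.32. For an amphiprotic species, pH ≈ ½(pKa₁ + pKa₂) = ½(7.27 + 12.32) = 9.80.

pH = 9.80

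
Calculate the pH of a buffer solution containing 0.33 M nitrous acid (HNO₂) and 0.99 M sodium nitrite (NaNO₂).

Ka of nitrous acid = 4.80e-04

pKa = -log(4.80e-04) = 3.32. pH = pKa + log([A⁻]/[HA]) = 3.32 + log(0.99/0.33)

pH = 3.80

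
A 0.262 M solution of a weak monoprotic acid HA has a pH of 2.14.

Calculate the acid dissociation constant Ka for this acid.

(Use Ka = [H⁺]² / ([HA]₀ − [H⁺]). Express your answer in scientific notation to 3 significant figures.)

[H⁺] = 10^(−pH) = 10^(−2.14) = 7.244e-03 M. For HA ⇌ H⁺ + A⁻, Ka = [H⁺][A⁻]/[HA] = [H⁺]² / ([HA]₀ − [H⁺]) = (7.244e-03)² / (0.262 − 7.244e-03) = 2.06e-04.

K_a = 2.06e-04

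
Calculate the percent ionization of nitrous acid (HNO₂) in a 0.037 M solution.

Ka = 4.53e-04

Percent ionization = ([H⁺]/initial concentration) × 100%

Using Ka equilibrium: x² + Ka×x - Ka×C = 0. Solving: [H⁺] = 3.8738e-03. Percent = (3.8738e-03/0.037) × 100

Percent ionization = 10.5%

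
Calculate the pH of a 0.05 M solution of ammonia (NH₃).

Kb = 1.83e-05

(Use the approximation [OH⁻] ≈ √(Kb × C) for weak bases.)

[OH⁻] = √(Kb × C) = √(1.83e-05 × 0.05) = 9.5656e-04. pOH = 3.02, pH = 14 - pOH

pH = 10.98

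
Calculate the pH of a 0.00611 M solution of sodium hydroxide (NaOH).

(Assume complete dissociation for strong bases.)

[OH⁻] = 0.00611 M for strong base. pOH = -log[OH⁻] = 2.21, pH = 14 - pOH

pH = 11.79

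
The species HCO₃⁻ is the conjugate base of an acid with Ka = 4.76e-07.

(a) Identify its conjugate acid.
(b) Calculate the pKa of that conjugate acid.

(a) The conjugate acid is formed by adding one H⁺ to HCO₃⁻, giving H₂CO₃. (b) pKa = -log(Ka) = -log(4.76e-07) = 6.32.

Conjugate acid: H₂CO₃; pK_a = 6.32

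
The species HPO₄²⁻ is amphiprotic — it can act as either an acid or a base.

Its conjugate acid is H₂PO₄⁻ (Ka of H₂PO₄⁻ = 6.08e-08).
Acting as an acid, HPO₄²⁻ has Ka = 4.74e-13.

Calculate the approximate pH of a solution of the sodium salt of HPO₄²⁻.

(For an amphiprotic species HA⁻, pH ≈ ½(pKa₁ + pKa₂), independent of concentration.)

pKa₁ = -log(6.08e-08) = 7.22; pKa₂ = -log(4.74e-13) = 12.32. For an amphiprotic species, pH ≈ ½(pKa₁ + pKa₂) = ½(7.22 + 12.32) = 9.77.

pH = 9.77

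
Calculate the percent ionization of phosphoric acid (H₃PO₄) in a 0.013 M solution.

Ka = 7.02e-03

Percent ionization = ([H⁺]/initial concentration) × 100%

Using Ka equilibrium: x² + Ka×x - Ka×C = 0. Solving: [H⁺] = 6.6674e-03. Percent = (6.6674e-03/0.013) × 100

Percent ionization = 51.3%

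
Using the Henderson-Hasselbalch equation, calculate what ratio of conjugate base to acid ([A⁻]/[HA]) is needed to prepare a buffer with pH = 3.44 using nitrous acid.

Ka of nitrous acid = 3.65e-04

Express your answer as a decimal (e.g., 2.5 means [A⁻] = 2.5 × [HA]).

pKa = -log(3.65e-04) = 3.4377. pH = pKa + log([A⁻]/[HA]), so log([A⁻]/[HA]) = pH − pKa = 3.44 − 3.4377 = 0.0023. [A⁻]/[HA] = 10^(0.0023) = 1.01

[A⁻]/[HA] = 1.01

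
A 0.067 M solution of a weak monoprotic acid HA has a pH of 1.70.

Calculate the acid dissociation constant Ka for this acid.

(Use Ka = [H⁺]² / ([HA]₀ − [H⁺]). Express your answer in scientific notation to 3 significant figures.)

[H⁺] = 10^(−pH) = 10^(−1.70) = 1.995e-02 M. For HA ⇌ H⁺ + A⁻, Ka = [H⁺][A⁻]/[HA] = [H⁺]² / ([HA]₀ − [H⁺]) = (1.995e-02)² / (0.067 − 1.995e-02) = 8.46e-03.

K_a = 8.46e-03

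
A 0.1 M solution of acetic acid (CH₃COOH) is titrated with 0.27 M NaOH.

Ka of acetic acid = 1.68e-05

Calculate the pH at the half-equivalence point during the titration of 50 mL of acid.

At half-equivalence [HA] = [A⁻], so Henderson-Hasselbalch gives pH = pKa = -log(1.68e-05) = 4.77.

pH = pKa = 4.77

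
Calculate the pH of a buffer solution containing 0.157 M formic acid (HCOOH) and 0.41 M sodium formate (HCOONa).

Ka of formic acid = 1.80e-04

pKa = -log(1.80e-04) = 3.74. pH = pKa + log([A⁻]/[HA]) = 3.74 + log(0.41/0.157)

pH = 4.16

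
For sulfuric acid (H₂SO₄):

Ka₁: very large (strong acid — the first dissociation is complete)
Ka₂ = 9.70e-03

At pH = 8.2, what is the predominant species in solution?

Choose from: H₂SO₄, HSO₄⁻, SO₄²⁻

The first dissociation is complete, so H₂SO₄ itself is never the predominant species in water; pKa₂ = -log(9.70e-03) = 2.01. For a polyprotic acid the predominant species crosses at each pKa: below pKa_n the protonated form dominates, above it the deprotonated form does. At pH = 8.2, the predominant species is SO₄²⁻.

SO₄²⁻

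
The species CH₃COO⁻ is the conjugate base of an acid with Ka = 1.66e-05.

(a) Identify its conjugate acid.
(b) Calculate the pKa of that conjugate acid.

(a) The conjugate acid is formed by adding one H⁺ to CH₃COO⁻, giving CH₃COOH. (b) pKa = -log(Ka) = -log(1.66e-05) = 4.78.

Conjugate acid: CH₃COOH; pK_a = 4.78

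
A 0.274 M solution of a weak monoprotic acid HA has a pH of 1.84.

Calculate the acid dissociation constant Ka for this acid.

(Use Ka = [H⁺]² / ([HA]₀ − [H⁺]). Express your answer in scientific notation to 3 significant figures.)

[H⁺] = 10^(−pH) = 10^(−1.84) = 1.445e-02 M. For HA ⇌ H⁺ + A⁻, Ka = [H⁺][A⁻]/[HA] = [H⁺]² / ([HA]₀ − [H⁺]) = (1.445e-02)² / (0.274 − 1.445e-02) = 8.05e-04.

K_a = 8.05e-04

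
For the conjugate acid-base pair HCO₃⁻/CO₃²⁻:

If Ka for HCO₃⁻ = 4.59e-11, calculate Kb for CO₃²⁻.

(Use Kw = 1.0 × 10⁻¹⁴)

For a conjugate pair Ka × Kb = Kw, so Kb = Kw/Ka = 1.0 × 10⁻¹⁴ / 4.59e-11 = 2.18e-04.

K_b = 2.18e-04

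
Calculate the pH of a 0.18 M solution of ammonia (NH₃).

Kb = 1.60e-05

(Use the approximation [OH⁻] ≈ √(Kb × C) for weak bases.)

[OH⁻] = √(Kb × C) = √(1.60e-05 × 0.18) = 1.6971e-03. pOH = 2.77, pH = 14 - pOH

pH = 11.23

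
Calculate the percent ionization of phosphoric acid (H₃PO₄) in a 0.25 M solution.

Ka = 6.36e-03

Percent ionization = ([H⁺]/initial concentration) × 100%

Using Ka equilibrium: x² + Ka×x - Ka×C = 0. Solving: [H⁺] = 3.6821e-02. Percent = (3.6821e-02/0.25) × 100

Percent ionization = 14.7%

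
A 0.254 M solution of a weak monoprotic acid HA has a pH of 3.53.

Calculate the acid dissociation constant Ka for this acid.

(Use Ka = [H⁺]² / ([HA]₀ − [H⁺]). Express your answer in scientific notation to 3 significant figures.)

[H⁺] = 10^(−pH) = 10^(−3.53) = 2.951e-04 M. For HA ⇌ H⁺ + A⁻, Ka = [H⁺][A⁻]/[HA] = [H⁺]² / ([HA]₀ − [H⁺]) = (2.951e-04)² / (0.254 − 2.951e-04) = 3.43e-07.

K_a = 3.43e-07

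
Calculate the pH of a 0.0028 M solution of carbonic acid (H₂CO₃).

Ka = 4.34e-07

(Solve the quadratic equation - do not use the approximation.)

x² + Ka×x - Ka×C = 0. Using quadratic formula: [H⁺] = 3.4643e-05

pH = 4.46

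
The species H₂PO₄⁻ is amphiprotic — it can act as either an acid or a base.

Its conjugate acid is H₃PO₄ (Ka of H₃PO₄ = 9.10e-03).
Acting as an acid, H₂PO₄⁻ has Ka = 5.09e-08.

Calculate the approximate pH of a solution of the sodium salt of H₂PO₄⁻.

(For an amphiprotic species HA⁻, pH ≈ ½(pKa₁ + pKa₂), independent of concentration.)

pKa₁ = -log(9.10e-03) = 2.04; pKa₂ = -log(5.09e-08) = 7.29. For an amphiprotic species, pH ≈ ½(pKa₁ + pKa₂) = ½(2.04 + 7.29) = 4.67.

pH = 4.67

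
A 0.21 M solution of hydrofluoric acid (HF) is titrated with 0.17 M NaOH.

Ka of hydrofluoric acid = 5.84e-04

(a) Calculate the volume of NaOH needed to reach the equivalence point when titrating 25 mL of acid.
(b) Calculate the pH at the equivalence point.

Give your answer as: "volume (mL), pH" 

moles acid = 0.21 × 25/1000 = 0.00525 mol; V_base = moles/0.17 × 1000 = 30.9 mL. At equivalence only the conjugate base is present: [A⁻] = 0.00525/0.056 = 9.3947e-02 M. Kb = Kw/Ka = 1.71e-11; [OH⁻] = √(Kb × [A⁻]) = 1.2683e-06; pOH = 5.90; pH = 14 - pOH = 8.10.

V = 30.9 mL, pH = 8.10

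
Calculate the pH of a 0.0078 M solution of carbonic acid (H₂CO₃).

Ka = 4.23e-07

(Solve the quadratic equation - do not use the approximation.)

x² + Ka×x - Ka×C = 0. Using quadratic formula: [H⁺] = 5.7229e-05

pH = 4.24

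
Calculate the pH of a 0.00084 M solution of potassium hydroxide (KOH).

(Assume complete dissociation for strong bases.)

[OH⁻] = 0.00084 M for strong base. pOH = -log[OH⁻] = 3.08, pH = 14 - pOH

pH = 10.92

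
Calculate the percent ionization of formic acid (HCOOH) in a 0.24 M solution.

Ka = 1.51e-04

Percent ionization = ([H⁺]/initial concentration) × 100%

Using Ka equilibrium: x² + Ka×x - Ka×C = 0. Solving: [H⁺] = 5.9449e-03. Percent = (5.9449e-03/0.24) × 100

Percent ionization = 2.48%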